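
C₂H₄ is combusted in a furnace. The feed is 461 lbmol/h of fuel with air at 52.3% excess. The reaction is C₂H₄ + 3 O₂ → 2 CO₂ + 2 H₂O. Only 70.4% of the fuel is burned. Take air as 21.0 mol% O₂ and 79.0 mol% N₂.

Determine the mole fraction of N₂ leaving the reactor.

Stoichiometric O₂ = 3 × 461 = 1383 lbmol/h; O₂ fed = 1383 × 1.523 = 2106 lbmol/h.
N₂ fed = 2106 × 79/21 = 7924 lbmol/h.
Fuel reacted = 0.704 × 461 → ξ = 324.5 lbmol/h.
Outlet (n = n₀ + ν ξ):
  C₂H₄: 461 − 1(324.5) = 136.5
  O₂: 2106 − 3(324.5) = 1133
  N₂: 7924 (inert)
  CO₂: 0 + 2(324.5) = 649.1
  H₂O: 0 + 2(324.5) = 649.1
Total out = 10490 lbmol/h; y_N₂ = 7924 / 10490 = 0.7553.

0.755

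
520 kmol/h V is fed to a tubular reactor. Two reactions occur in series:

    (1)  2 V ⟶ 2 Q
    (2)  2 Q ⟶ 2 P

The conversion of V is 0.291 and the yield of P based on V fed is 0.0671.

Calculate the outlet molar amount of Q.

Conversion of V: V consumed = 2ξ₁ = 0.291 × 520 → ξ₁ = 75.66 kmol/h.
Yield of P: 2ξ₂ / 520 = 0.0671 → ξ₂ = 17.45 kmol/h.
Outlet amounts (n = n₀ + Σ ν·ξ):
  V: 520 − 2(75.66) = 368.7
  Q: 0 + 2(75.66) − 2(17.45) = 116.4
  P: 0 + 2(17.45) = 34.89

116 kmol/h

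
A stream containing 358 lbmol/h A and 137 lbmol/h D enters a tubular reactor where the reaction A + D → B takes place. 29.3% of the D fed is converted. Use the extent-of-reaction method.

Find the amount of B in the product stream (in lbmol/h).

D reacted = 0.293 × 137 = 40.14 lbmol/h; ν_D = −1, so ξ = 40.14/1 = 40.14 lbmol/h.
Outlet amounts (n = n₀ + ν ξ):
  A: 358 − 1(40.14) = 317.9
  D: 137 − 1(40.14) = 96.86
  B: 0 + 1(40.14) = 40.14

40.1 lbmol/h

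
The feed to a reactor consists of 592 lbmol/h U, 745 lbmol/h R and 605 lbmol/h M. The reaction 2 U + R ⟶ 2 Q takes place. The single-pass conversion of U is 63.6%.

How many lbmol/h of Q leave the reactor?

377 lbmol/h

U reacted = 0.636 × 592 = 376.5 lbmol/h; ν_U = −2, so ξ = 376.5/2 = 188.3 lbmol/h.
Outlet amounts (n = n₀ + ν ξ):
  U: 592 − 2(188.3) = 215.5
  R: 745 − 1(188.3) = 556.7
  Q: 0 + 2(188.3) = 376.5
  M: 605 (inert)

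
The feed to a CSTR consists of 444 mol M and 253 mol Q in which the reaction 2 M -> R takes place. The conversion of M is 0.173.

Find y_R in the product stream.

0.0583

M reacted = 0.173 × 444 = 76.81 mol; ν_M = −2, so ξ = 76.81/2 = 38.41 mol.
Outlet amounts (n = n₀ + ν ξ):
  M: 444 − 2(38.41) = 367.2
  R: 0 + 1(38.41) = 38.41
  Q: 253 (inert)
Total out = 658.6 mol; y_R = 38.41 / 658.6 = 0.05832.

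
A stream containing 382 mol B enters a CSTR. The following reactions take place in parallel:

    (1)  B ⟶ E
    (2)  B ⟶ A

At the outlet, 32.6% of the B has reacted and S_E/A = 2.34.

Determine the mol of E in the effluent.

Conversion of B: B consumed = 0.326 × 382 = 124.5 mol = 1ξ₁ + 1ξ₂.
Selectivity: 1ξ₁ / (1ξ₂) = 2.34 → ξ₁ = 2.34 ξ₂.
Substitute: (1·2.34 + 1) ξ₂ = 124.5 → ξ₂ = 37.29 mol, ξ₁ = 87.25 mol.
Outlet amounts (n = n₀ + Σ ν·ξ):
  B: 382 − 1(87.25) − 1(37.29) = 257.5
  E: 0 + 1(87.25) = 87.25
  A: 0 + 1(37.29) = 37.29

87.2 mol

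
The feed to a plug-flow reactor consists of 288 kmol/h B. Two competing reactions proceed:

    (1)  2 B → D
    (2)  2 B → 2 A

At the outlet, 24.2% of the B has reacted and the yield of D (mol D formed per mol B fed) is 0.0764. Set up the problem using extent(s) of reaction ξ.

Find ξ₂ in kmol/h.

ξ₂ = 12.8 kmol/h

Yield of D: 1ξ₁ / 288 = 0.0764 → ξ₁ = 22 kmol/h.
Conversion of B: 2ξ₁ + 2ξ₂ = 0.242 × 288 = 69.7 → ξ₂ = 12.84 kmol/h.
Outlet amounts (n = n₀ + Σ ν·ξ):
  B: 288 − 2(22) − 2(12.84) = 218.3
  D: 0 + 1(22) = 22
  A: 0 + 2(12.84) = 25.69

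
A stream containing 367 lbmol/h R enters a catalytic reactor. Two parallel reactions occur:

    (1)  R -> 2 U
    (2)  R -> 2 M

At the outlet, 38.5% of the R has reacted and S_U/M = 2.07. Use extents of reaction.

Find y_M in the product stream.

0.181

Conversion of R: R consumed = 0.385 × 367 = 141.3 lbmol/h = 1ξ₁ + 1ξ₂.
Selectivity: 2ξ₁ / (2ξ₂) = 2.07 → ξ₁ = 2.07 ξ₂.
Substitute: (1·2.07 + 1) ξ₂ = 141.3 → ξ₂ = 46.02 lbmol/h, ξ₁ = 95.27 lbmol/h.
Outlet amounts (n = n₀ + Σ ν·ξ):
  R: 367 − 1(95.27) − 1(46.02) = 225.7
  U: 0 + 2(95.27) = 190.5
  M: 0 + 2(46.02) = 92.05
Total out = 508.3 lbmol/h; y_M = 92.05 / 508.3 = 0.1811.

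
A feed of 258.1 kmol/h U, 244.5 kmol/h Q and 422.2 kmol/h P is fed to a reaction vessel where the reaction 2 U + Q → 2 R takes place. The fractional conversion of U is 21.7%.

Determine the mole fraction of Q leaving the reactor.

0.241

U reacted = 0.217 × 258.1 = 56.01 kmol/h; ν_U = −2, so ξ = 56.01/2 = 28 kmol/h.
Outlet amounts (n = n₀ + ν ξ):
  U: 258.1 − 2(28) = 202.1
  Q: 244.5 − 1(28) = 216.5
  R: 0 + 2(28) = 56.01
  P: 422.2 (inert)
Total out = 896.8 kmol/h; y_Q = 216.5 / 896.8 = 0.2414.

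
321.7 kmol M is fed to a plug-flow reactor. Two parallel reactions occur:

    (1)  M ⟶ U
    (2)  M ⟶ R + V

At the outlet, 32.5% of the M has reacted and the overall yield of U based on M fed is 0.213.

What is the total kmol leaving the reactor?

358 kmol

Yield of U: 1ξ₁ / 321.7 = 0.213 → ξ₁ = 68.52 kmol.
Conversion of M: 1ξ₁ + 1ξ₂ = 0.325 × 321.7 = 104.6 → ξ₂ = 36.03 kmol.
Outlet amounts (n = n₀ + Σ ν·ξ):
  M: 321.7 − 1(68.52) − 1(36.03) = 217.1
  U: 0 + 1(68.52) = 68.52
  R: 0 + 1(36.03) = 36.03
  V: 0 + 1(36.03) = 36.03
Total out = 217.1 + 68.52 + 36.03 + 36.03 = 357.7 kmol.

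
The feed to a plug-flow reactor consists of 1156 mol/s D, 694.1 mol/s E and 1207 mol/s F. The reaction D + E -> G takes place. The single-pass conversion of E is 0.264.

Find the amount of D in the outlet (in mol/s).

973 mol/s

E reacted = 0.264 × 694.1 = 183.2 mol/s; ν_E = −1, so ξ = 183.2/1 = 183.2 mol/s.
Outlet amounts (n = n₀ + ν ξ):
  D: 1156 − 1(183.2) = 972.8
  E: 694.1 − 1(183.2) = 510.9
  G: 0 + 1(183.2) = 183.2
  F: 1207 (inert)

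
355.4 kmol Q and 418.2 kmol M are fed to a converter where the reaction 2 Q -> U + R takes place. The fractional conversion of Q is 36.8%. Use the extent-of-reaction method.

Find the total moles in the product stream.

Q reacted = 0.368 × 355.4 = 130.8 kmol; ν_Q = −2, so ξ = 130.8/2 = 65.39 kmol.
Outlet amounts (n = n₀ + ν ξ):
  Q: 355.4 − 2(65.39) = 224.6
  U: 0 + 1(65.39) = 65.39
  R: 0 + 1(65.39) = 65.39
  M: 418.2 (inert)
Total out = 224.6 + 65.39 + 65.39 + 418.2 = 773.6 kmol.

774 kmol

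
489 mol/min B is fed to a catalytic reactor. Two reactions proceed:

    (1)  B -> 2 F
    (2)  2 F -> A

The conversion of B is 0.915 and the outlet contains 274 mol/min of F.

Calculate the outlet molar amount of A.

Conversion of B: B consumed = 1ξ₁ = 0.915 × 489 → ξ₁ = 447.4 mol/min.
F balance: n_F = 0 + 2ξ₁ − 2ξ₂ = 274 → ξ₂ = (2·447.4 − 274)/2 = 310.4 mol/min.
Outlet amounts (n = n₀ + Σ ν·ξ):
  B: 489 − 1(447.4) = 41.56
  F: 0 + 2(447.4) − 2(310.4) = 274
  A: 0 + 1(310.4) = 310.4

310 mol/min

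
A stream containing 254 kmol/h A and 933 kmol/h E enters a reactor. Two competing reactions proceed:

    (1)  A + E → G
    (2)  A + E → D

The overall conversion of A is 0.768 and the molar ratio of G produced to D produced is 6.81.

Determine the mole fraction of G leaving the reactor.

0.171

Conversion of A: A consumed = 0.768 × 254 = 195.1 kmol/h = 1ξ₁ + 1ξ₂.
Selectivity: 1ξ₁ / (1ξ₂) = 6.81 → ξ₁ = 6.81 ξ₂.
Substitute: (1·6.81 + 1) ξ₂ = 195.1 → ξ₂ = 24.98 kmol/h, ξ₁ = 170.1 kmol/h.
Outlet amounts (n = n₀ + Σ ν·ξ):
  A: 254 − 1(170.1) − 1(24.98) = 58.93
  E: 933 − 1(170.1) − 1(24.98) = 737.9
  G: 0 + 1(170.1) = 170.1
  D: 0 + 1(24.98) = 24.98
Total out = 991.9 kmol/h; y_G = 170.1 / 991.9 = 0.1715.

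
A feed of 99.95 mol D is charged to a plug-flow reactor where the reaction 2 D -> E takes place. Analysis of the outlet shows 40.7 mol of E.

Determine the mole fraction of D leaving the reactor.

For E: n = n₀ + 1ξ → 40.7 = 0 + 1ξ, giving ξ = 40.7 mol.
Outlet amounts (n = n₀ + ν ξ):
  D: 99.95 − 2(40.7) = 18.55
  E: 0 + 1(40.7) = 40.7
Total out = 59.25 mol; y_D = 18.55 / 59.25 = 0.3131.

0.313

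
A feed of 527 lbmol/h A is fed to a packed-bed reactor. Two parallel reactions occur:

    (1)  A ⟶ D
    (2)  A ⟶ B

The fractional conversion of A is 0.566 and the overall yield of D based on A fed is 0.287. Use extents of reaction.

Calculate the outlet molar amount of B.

Yield of D: 1ξ₁ / 527 = 0.287 → ξ₁ = 151.2 lbmol/h.
Conversion of A: 1ξ₁ + 1ξ₂ = 0.566 × 527 = 298.3 → ξ₂ = 147 lbmol/h.
Outlet amounts (n = n₀ + Σ ν·ξ):
  A: 527 − 1(151.2) − 1(147) = 228.7
  D: 0 + 1(151.2) = 151.2
  B: 0 + 1(147) = 147

147 lbmol/h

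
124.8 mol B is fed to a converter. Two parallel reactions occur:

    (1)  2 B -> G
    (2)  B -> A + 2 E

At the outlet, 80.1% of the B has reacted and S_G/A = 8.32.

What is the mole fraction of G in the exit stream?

0.53

Conversion of B: B consumed = 0.801 × 124.8 = 99.96 mol = 2ξ₁ + 1ξ₂.
Selectivity: 1ξ₁ / (1ξ₂) = 8.32 → ξ₁ = 8.32 ξ₂.
Substitute: (2·8.32 + 1) ξ₂ = 99.96 → ξ₂ = 5.667 mol, ξ₁ = 47.15 mol.
Outlet amounts (n = n₀ + Σ ν·ξ):
  B: 124.8 − 2(47.15) − 1(5.667) = 24.84
  G: 0 + 1(47.15) = 47.15
  A: 0 + 1(5.667) = 5.667
  E: 0 + 2(5.667) = 11.33
Total out = 88.98 mol; y_G = 47.15 / 88.98 = 0.5299.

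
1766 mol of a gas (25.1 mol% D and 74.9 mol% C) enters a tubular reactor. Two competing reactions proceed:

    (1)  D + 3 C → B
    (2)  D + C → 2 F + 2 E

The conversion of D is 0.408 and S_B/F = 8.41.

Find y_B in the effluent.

0.134

Conversion of D: D consumed = 0.408 × 443.3 = 180.9 mol = 1ξ₁ + 1ξ₂.
Selectivity: 1ξ₁ / (2ξ₂) = 8.41 → ξ₁ = 16.82 ξ₂.
Substitute: (1·16.82 + 1) ξ₂ = 180.9 → ξ₂ = 10.15 mol, ξ₁ = 170.7 mol.
Outlet amounts (n = n₀ + Σ ν·ξ):
  D: 443.3 − 1(170.7) − 1(10.15) = 262.4
  C: 1323 − 3(170.7) − 1(10.15) = 800.5
  B: 0 + 1(170.7) = 170.7
  F: 0 + 2(10.15) = 20.3
  E: 0 + 2(10.15) = 20.3
Total out = 1274 mol; y_B = 170.7 / 1274 = 0.134.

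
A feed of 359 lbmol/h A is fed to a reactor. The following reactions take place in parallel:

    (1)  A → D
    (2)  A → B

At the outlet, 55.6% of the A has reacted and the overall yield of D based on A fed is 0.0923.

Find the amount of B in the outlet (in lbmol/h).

Yield of D: 1ξ₁ / 359 = 0.0923 → ξ₁ = 33.14 lbmol/h.
Conversion of A: 1ξ₁ + 1ξ₂ = 0.556 × 359 = 199.6 → ξ₂ = 166.5 lbmol/h.
Outlet amounts (n = n₀ + Σ ν·ξ):
  A: 359 − 1(33.14) − 1(166.5) = 159.4
  D: 0 + 1(33.14) = 33.14
  B: 0 + 1(166.5) = 166.5

166 lbmol/h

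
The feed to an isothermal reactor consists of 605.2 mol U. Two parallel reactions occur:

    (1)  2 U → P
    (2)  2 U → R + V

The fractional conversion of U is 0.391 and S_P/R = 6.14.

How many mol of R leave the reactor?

Conversion of U: U consumed = 0.391 × 605.2 = 236.6 mol = 2ξ₁ + 2ξ₂.
Selectivity: 1ξ₁ / (1ξ₂) = 6.14 → ξ₁ = 6.14 ξ₂.
Substitute: (2·6.14 + 2) ξ₂ = 236.6 → ξ₂ = 16.57 mol, ξ₁ = 101.7 mol.
Outlet amounts (n = n₀ + Σ ν·ξ):
  U: 605.2 − 2(101.7) − 2(16.57) = 368.6
  P: 0 + 1(101.7) = 101.7
  R: 0 + 1(16.57) = 16.57
  V: 0 + 1(16.57) = 16.57

16.6 mol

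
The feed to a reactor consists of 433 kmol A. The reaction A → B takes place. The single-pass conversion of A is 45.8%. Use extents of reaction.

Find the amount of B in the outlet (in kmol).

A reacted = 0.458 × 433 = 198.3 kmol; ν_A = −1, so ξ = 198.3/1 = 198.3 kmol.
Outlet amounts (n = n₀ + ν ξ):
  A: 433 − 1(198.3) = 234.7
  B: 0 + 1(198.3) = 198.3

198 kmol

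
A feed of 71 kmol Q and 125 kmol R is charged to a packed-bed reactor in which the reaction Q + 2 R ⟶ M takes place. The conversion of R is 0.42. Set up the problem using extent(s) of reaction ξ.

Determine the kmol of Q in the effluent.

44.8 kmol

R reacted = 0.42 × 125 = 52.5 kmol; ν_R = −2, so ξ = 52.5/2 = 26.25 kmol.
Outlet amounts (n = n₀ + ν ξ):
  Q: 71 − 1(26.25) = 44.75
  R: 125 − 2(26.25) = 72.5
  M: 0 + 1(26.25) = 26.25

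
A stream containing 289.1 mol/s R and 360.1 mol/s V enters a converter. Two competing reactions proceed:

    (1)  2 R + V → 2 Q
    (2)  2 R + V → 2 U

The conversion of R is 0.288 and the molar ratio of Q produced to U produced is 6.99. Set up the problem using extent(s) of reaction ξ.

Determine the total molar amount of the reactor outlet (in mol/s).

Conversion of R: R consumed = 0.288 × 289.1 = 83.26 mol/s = 2ξ₁ + 2ξ₂.
Selectivity: 2ξ₁ / (2ξ₂) = 6.99 → ξ₁ = 6.99 ξ₂.
Substitute: (2·6.99 + 2) ξ₂ = 83.26 → ξ₂ = 5.21 mol/s, ξ₁ = 36.42 mol/s.
Outlet amounts (n = n₀ + Σ ν·ξ):
  R: 289.1 − 2(36.42) − 2(5.21) = 205.8
  V: 360.1 − 1(36.42) − 1(5.21) = 318.5
  Q: 0 + 2(36.42) = 72.84
  U: 0 + 2(5.21) = 10.42
Total out = 205.8 + 318.5 + 72.84 + 10.42 = 607.6 mol/s.

608 mol/s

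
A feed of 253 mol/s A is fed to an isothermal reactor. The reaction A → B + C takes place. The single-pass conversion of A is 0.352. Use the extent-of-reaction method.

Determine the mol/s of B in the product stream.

A reacted = 0.352 × 253 = 89.06 mol/s; ν_A = −1, so ξ = 89.06/1 = 89.06 mol/s.
Outlet amounts (n = n₀ + ν ξ):
  A: 253 − 1(89.06) = 163.9
  B: 0 + 1(89.06) = 89.06
  C: 0 + 1(89.06) = 89.06

89.1 mol/s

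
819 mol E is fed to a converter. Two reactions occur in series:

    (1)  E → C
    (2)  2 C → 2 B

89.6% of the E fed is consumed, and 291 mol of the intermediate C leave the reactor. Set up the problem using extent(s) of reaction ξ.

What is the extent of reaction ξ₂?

ξ₂ = 221 mol

Conversion of E: E consumed = 1ξ₁ = 0.896 × 819 → ξ₁ = 733.8 mol.
C balance: n_C = 0 + 1ξ₁ − 2ξ₂ = 291 → ξ₂ = (1·733.8 − 291)/2 = 221.4 mol.
Outlet amounts (n = n₀ + Σ ν·ξ):
  E: 819 − 1(733.8) = 85.18
  C: 0 + 1(733.8) − 2(221.4) = 291
  B: 0 + 2(221.4) = 442.8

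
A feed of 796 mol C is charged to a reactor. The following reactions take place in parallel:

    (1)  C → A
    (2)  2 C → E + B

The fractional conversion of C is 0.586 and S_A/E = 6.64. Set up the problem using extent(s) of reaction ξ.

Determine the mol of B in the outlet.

Conversion of C: C consumed = 0.586 × 796 = 466.5 mol = 1ξ₁ + 2ξ₂.
Selectivity: 1ξ₁ / (1ξ₂) = 6.64 → ξ₁ = 6.64 ξ₂.
Substitute: (1·6.64 + 2) ξ₂ = 466.5 → ξ₂ = 53.99 mol, ξ₁ = 358.5 mol.
Outlet amounts (n = n₀ + Σ ν·ξ):
  C: 796 − 1(358.5) − 2(53.99) = 329.5
  A: 0 + 1(358.5) = 358.5
  E: 0 + 1(53.99) = 53.99
  B: 0 + 1(53.99) = 53.99

54 mol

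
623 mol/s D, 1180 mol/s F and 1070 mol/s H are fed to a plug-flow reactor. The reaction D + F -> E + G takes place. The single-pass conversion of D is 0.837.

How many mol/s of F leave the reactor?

659 mol/s

D reacted = 0.837 × 623 = 521.5 mol/s; ν_D = −1, so ξ = 521.5/1 = 521.5 mol/s.
Outlet amounts (n = n₀ + ν ξ):
  D: 623 − 1(521.5) = 101.5
  F: 1180 − 1(521.5) = 658.5
  E: 0 + 1(521.5) = 521.5
  G: 0 + 1(521.5) = 521.5
  H: 1070 (inert)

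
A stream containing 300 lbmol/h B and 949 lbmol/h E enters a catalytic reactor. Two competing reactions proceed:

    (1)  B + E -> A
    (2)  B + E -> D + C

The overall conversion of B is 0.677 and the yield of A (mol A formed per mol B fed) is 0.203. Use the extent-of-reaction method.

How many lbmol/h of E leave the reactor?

Yield of A: 1ξ₁ / 300 = 0.203 → ξ₁ = 60.9 lbmol/h.
Conversion of B: 1ξ₁ + 1ξ₂ = 0.677 × 300 = 203.1 → ξ₂ = 142.2 lbmol/h.
Outlet amounts (n = n₀ + Σ ν·ξ):
  B: 300 − 1(60.9) − 1(142.2) = 96.9
  E: 949 − 1(60.9) − 1(142.2) = 745.9
  A: 0 + 1(60.9) = 60.9
  D: 0 + 1(142.2) = 142.2
  C: 0 + 1(142.2) = 142.2

746 lbmol/h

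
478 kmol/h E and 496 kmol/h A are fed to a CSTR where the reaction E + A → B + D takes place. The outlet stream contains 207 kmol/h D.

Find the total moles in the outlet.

974 kmol/h

For D: n = n₀ + 1ξ → 207 = 0 + 1ξ, giving ξ = 207 kmol/h.
Outlet amounts (n = n₀ + ν ξ):
  E: 478 − 1(207) = 271
  A: 496 − 1(207) = 289
  B: 0 + 1(207) = 207
  D: 0 + 1(207) = 207
Total out = 271 + 289 + 207 + 207 = 974 kmol/h.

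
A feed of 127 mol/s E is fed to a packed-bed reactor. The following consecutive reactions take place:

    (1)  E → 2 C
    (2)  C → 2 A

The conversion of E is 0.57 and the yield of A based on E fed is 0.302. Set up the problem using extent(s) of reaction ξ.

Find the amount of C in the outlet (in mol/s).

126 mol/s

Conversion of E: E consumed = 1ξ₁ = 0.57 × 127 → ξ₁ = 72.39 mol/s.
Yield of A: 2ξ₂ / 127 = 0.302 → ξ₂ = 19.18 mol/s.
Outlet amounts (n = n₀ + Σ ν·ξ):
  E: 127 − 1(72.39) = 54.61
  C: 0 + 2(72.39) − 1(19.18) = 125.6
  A: 0 + 2(19.18) = 38.35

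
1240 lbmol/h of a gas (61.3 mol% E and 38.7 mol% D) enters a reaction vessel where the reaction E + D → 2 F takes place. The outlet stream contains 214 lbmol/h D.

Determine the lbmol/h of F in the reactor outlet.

532 lbmol/h

For D: n = n₀ − 1ξ → 214 = 479.9 − 1ξ, giving ξ = 265.9 lbmol/h.
Outlet amounts (n = n₀ + ν ξ):
  E: 760.1 − 1(265.9) = 494.2
  D: 479.9 − 1(265.9) = 214
  F: 0 + 2(265.9) = 531.8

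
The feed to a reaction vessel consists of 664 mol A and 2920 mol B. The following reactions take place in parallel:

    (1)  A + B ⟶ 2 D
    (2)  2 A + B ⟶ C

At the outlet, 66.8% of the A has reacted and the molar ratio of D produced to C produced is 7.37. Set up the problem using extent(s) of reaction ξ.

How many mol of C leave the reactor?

78 mol

Conversion of A: A consumed = 0.668 × 664 = 443.6 mol = 1ξ₁ + 2ξ₂.
Selectivity: 2ξ₁ / (1ξ₂) = 7.37 → ξ₁ = 3.685 ξ₂.
Substitute: (1·3.685 + 2) ξ₂ = 443.6 → ξ₂ = 78.02 mol, ξ₁ = 287.5 mol.
Outlet amounts (n = n₀ + Σ ν·ξ):
  A: 664 − 1(287.5) − 2(78.02) = 220.4
  B: 2920 − 1(287.5) − 1(78.02) = 2554
  D: 0 + 2(287.5) = 575
  C: 0 + 1(78.02) = 78.02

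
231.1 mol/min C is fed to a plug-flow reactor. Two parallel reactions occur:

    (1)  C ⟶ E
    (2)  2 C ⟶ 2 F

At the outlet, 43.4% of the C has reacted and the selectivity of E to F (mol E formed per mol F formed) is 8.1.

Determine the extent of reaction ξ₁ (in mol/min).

Conversion of C: C consumed = 0.434 × 231.1 = 100.3 mol/min = 1ξ₁ + 2ξ₂.
Selectivity: 1ξ₁ / (2ξ₂) = 8.1 → ξ₁ = 16.2 ξ₂.
Substitute: (1·16.2 + 2) ξ₂ = 100.3 → ξ₂ = 5.511 mol/min, ξ₁ = 89.28 mol/min.
Outlet amounts (n = n₀ + Σ ν·ξ):
  C: 231.1 − 1(89.28) − 2(5.511) = 130.8
  E: 0 + 1(89.28) = 89.28
  F: 0 + 2(5.511) = 11.02

ξ₁ = 89.3 mol/min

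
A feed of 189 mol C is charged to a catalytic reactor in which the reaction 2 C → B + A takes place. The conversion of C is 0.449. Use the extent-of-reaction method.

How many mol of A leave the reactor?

42.4 mol

C reacted = 0.449 × 189 = 84.86 mol; ν_C = −2, so ξ = 84.86/2 = 42.43 mol.
Outlet amounts (n = n₀ + ν ξ):
  C: 189 − 2(42.43) = 104.1
  B: 0 + 1(42.43) = 42.43
  A: 0 + 1(42.43) = 42.43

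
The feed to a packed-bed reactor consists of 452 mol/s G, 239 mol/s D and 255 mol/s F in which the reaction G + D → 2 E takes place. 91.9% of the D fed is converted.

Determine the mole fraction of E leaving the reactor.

D reacted = 0.919 × 239 = 219.6 mol/s; ν_D = −1, so ξ = 219.6/1 = 219.6 mol/s.
Outlet amounts (n = n₀ + ν ξ):
  G: 452 − 1(219.6) = 232.4
  D: 239 − 1(219.6) = 19.36
  E: 0 + 2(219.6) = 439.3
  F: 255 (inert)
Total out = 946 mol/s; y_E = 439.3 / 946 = 0.4644.

0.464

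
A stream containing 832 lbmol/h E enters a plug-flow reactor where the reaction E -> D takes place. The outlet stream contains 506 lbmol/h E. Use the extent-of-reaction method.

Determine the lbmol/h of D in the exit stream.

326 lbmol/h

For E: n = n₀ − 1ξ → 506 = 832 − 1ξ, giving ξ = 326 lbmol/h.
Outlet amounts (n = n₀ + ν ξ):
  E: 832 − 1(326) = 506
  D: 0 + 1(326) = 326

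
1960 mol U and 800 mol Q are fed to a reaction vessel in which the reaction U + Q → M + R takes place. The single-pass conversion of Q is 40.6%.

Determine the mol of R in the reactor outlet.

325 mol

Q reacted = 0.406 × 800 = 324.8 mol; ν_Q = −1, so ξ = 324.8/1 = 324.8 mol.
Outlet amounts (n = n₀ + ν ξ):
  U: 1960 − 1(324.8) = 1635
  Q: 800 − 1(324.8) = 475.2
  M: 0 + 1(324.8) = 324.8
  R: 0 + 1(324.8) = 324.8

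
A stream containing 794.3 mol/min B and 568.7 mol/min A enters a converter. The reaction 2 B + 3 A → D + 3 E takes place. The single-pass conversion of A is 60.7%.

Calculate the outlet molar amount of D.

A reacted = 0.607 × 568.7 = 345.2 mol/min; ν_A = −3, so ξ = 345.2/3 = 115.1 mol/min.
Outlet amounts (n = n₀ + ν ξ):
  B: 794.3 − 2(115.1) = 564.2
  A: 568.7 − 3(115.1) = 223.5
  D: 0 + 1(115.1) = 115.1
  E: 0 + 3(115.1) = 345.2

115 mol/min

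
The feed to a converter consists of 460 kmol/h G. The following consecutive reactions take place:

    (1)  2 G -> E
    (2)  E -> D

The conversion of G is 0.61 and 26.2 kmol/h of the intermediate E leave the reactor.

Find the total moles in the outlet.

320 kmol/h

Conversion of G: G consumed = 2ξ₁ = 0.61 × 460 → ξ₁ = 140.3 kmol/h.
E balance: n_E = 0 + 1ξ₁ − 1ξ₂ = 26.2 → ξ₂ = (1·140.3 − 26.2)/1 = 114.1 kmol/h.
Outlet amounts (n = n₀ + Σ ν·ξ):
  G: 460 − 2(140.3) = 179.4
  E: 0 + 1(140.3) − 1(114.1) = 26.2
  D: 0 + 1(114.1) = 114.1
Total out = 179.4 + 26.2 + 114.1 = 319.7 kmol/h.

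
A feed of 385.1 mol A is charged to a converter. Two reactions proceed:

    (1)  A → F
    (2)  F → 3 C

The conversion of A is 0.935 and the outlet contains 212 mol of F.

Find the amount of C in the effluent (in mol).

Conversion of A: A consumed = 1ξ₁ = 0.935 × 385.1 → ξ₁ = 360.1 mol.
F balance: n_F = 0 + 1ξ₁ − 1ξ₂ = 212 → ξ₂ = (1·360.1 − 212)/1 = 148.1 mol.
Outlet amounts (n = n₀ + Σ ν·ξ):
  A: 385.1 − 1(360.1) = 25.03
  F: 0 + 1(360.1) − 1(148.1) = 212
  C: 0 + 3(148.1) = 444.2

444 mol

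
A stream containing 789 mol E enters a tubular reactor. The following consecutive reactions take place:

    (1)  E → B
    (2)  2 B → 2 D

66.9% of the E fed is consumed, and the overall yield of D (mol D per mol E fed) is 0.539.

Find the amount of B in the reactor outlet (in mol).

Conversion of E: E consumed = 1ξ₁ = 0.669 × 789 → ξ₁ = 527.8 mol.
Yield of D: 2ξ₂ / 789 = 0.539 → ξ₂ = 212.6 mol.
Outlet amounts (n = n₀ + Σ ν·ξ):
  E: 789 − 1(527.8) = 261.2
  B: 0 + 1(527.8) − 2(212.6) = 102.6
  D: 0 + 2(212.6) = 425.3

103 mol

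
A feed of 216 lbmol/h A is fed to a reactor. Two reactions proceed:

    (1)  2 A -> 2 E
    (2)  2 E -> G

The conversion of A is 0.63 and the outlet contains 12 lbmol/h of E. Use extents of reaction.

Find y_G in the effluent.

0.403

Conversion of A: A consumed = 2ξ₁ = 0.63 × 216 → ξ₁ = 68.04 lbmol/h.
E balance: n_E = 0 + 2ξ₁ − 2ξ₂ = 12 → ξ₂ = (2·68.04 − 12)/2 = 62.04 lbmol/h.
Outlet amounts (n = n₀ + Σ ν·ξ):
  A: 216 − 2(68.04) = 79.92
  E: 0 + 2(68.04) − 2(62.04) = 12
  G: 0 + 1(62.04) = 62.04
Total out = 154 lbmol/h; y_G = 62.04 / 154 = 0.403.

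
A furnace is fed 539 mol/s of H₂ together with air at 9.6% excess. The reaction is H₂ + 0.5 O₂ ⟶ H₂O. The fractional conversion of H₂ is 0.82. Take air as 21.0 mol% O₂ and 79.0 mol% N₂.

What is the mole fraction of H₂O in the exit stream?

Stoichiometric O₂ = 0.5 × 539 = 269.5 mol/s; O₂ fed = 269.5 × 1.096 = 295.4 mol/s.
N₂ fed = 295.4 × 79/21 = 1111 mol/s.
Fuel reacted = 0.82 × 539 → ξ = 442 mol/s.
Outlet (n = n₀ + ν ξ):
  H₂: 539 − 1(442) = 97.02
  O₂: 295.4 − 0.5(442) = 74.38
  N₂: 1111 (inert)
  H₂O: 0 + 1(442) = 442
Total out = 1725 mol/s; y_H₂O = 442 / 1725 = 0.2563.

0.256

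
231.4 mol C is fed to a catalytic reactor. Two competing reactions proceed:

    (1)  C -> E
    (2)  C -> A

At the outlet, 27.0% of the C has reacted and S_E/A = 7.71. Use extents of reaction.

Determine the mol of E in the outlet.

Conversion of C: C consumed = 0.27 × 231.4 = 62.48 mol = 1ξ₁ + 1ξ₂.
Selectivity: 1ξ₁ / (1ξ₂) = 7.71 → ξ₁ = 7.71 ξ₂.
Substitute: (1·7.71 + 1) ξ₂ = 62.48 → ξ₂ = 7.173 mol, ξ₁ = 55.3 mol.
Outlet amounts (n = n₀ + Σ ν·ξ):
  C: 231.4 − 1(55.3) − 1(7.173) = 168.9
  E: 0 + 1(55.3) = 55.3
  A: 0 + 1(7.173) = 7.173

55.3 mol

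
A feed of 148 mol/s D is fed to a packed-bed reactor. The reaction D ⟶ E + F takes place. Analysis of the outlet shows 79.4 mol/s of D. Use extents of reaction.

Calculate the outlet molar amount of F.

For D: n = n₀ − 1ξ → 79.4 = 148 − 1ξ, giving ξ = 68.6 mol/s.
Outlet amounts (n = n₀ + ν ξ):
  D: 148 − 1(68.6) = 79.4
  E: 0 + 1(68.6) = 68.6
  F: 0 + 1(68.6) = 68.6

68.6 mol/s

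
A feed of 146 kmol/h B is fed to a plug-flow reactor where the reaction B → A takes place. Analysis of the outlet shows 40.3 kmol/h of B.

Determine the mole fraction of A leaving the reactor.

For B: n = n₀ − 1ξ → 40.3 = 146 − 1ξ, giving ξ = 105.7 kmol/h.
Outlet amounts (n = n₀ + ν ξ):
  B: 146 − 1(105.7) = 40.3
  A: 0 + 1(105.7) = 105.7
Total out = 146 kmol/h; y_A = 105.7 / 146 = 0.724.

0.724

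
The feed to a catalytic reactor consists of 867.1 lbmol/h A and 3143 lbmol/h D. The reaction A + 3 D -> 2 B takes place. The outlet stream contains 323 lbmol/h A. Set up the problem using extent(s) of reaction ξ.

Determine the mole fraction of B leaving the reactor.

0.372

For A: n = n₀ − 1ξ → 323 = 867.1 − 1ξ, giving ξ = 544.1 lbmol/h.
Outlet amounts (n = n₀ + ν ξ):
  A: 867.1 − 1(544.1) = 323
  D: 3143 − 3(544.1) = 1511
  B: 0 + 2(544.1) = 1088
Total out = 2922 lbmol/h; y_B = 1088 / 2922 = 0.3724.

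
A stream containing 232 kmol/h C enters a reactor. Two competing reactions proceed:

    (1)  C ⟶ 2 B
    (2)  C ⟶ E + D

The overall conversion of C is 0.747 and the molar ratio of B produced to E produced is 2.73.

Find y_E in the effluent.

Conversion of C: C consumed = 0.747 × 232 = 173.3 kmol/h = 1ξ₁ + 1ξ₂.
Selectivity: 2ξ₁ / (1ξ₂) = 2.73 → ξ₁ = 1.365 ξ₂.
Substitute: (1·1.365 + 1) ξ₂ = 173.3 → ξ₂ = 73.28 kmol/h, ξ₁ = 100 kmol/h.
Outlet amounts (n = n₀ + Σ ν·ξ):
  C: 232 − 1(100) − 1(73.28) = 58.7
  B: 0 + 2(100) = 200.1
  E: 0 + 1(73.28) = 73.28
  D: 0 + 1(73.28) = 73.28
Total out = 405.3 kmol/h; y_E = 73.28 / 405.3 = 0.1808.

0.181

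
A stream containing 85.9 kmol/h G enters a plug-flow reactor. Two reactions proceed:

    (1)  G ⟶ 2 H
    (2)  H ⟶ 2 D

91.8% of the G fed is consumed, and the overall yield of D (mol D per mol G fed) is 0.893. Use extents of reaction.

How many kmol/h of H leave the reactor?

119 kmol/h

Conversion of G: G consumed = 1ξ₁ = 0.918 × 85.9 → ξ₁ = 78.86 kmol/h.
Yield of D: 2ξ₂ / 85.9 = 0.893 → ξ₂ = 38.35 kmol/h.
Outlet amounts (n = n₀ + Σ ν·ξ):
  G: 85.9 − 1(78.86) = 7.044
  H: 0 + 2(78.86) − 1(38.35) = 119.4
  D: 0 + 2(38.35) = 76.71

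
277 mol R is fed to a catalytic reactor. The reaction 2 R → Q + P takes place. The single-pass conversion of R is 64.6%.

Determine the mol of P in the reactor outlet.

R reacted = 0.646 × 277 = 178.9 mol; ν_R = −2, so ξ = 178.9/2 = 89.47 mol.
Outlet amounts (n = n₀ + ν ξ):
  R: 277 − 2(89.47) = 98.06
  Q: 0 + 1(89.47) = 89.47
  P: 0 + 1(89.47) = 89.47

89.5 mol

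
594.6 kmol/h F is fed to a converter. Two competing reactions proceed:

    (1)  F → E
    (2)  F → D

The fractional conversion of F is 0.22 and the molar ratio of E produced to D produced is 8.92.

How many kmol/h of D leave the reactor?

Conversion of F: F consumed = 0.22 × 594.6 = 130.8 kmol/h = 1ξ₁ + 1ξ₂.
Selectivity: 1ξ₁ / (1ξ₂) = 8.92 → ξ₁ = 8.92 ξ₂.
Substitute: (1·8.92 + 1) ξ₂ = 130.8 → ξ₂ = 13.19 kmol/h, ξ₁ = 117.6 kmol/h.
Outlet amounts (n = n₀ + Σ ν·ξ):
  F: 594.6 − 1(117.6) − 1(13.19) = 463.8
  E: 0 + 1(117.6) = 117.6
  D: 0 + 1(13.19) = 13.19

13.2 kmol/h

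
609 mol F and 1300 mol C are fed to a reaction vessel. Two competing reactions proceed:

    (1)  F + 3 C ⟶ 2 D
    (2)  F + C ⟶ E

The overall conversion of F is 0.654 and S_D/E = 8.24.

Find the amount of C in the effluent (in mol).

Conversion of F: F consumed = 0.654 × 609 = 398.3 mol = 1ξ₁ + 1ξ₂.
Selectivity: 2ξ₁ / (1ξ₂) = 8.24 → ξ₁ = 4.12 ξ₂.
Substitute: (1·4.12 + 1) ξ₂ = 398.3 → ξ₂ = 77.79 mol, ξ₁ = 320.5 mol.
Outlet amounts (n = n₀ + Σ ν·ξ):
  F: 609 − 1(320.5) − 1(77.79) = 210.7
  C: 1300 − 3(320.5) − 1(77.79) = 260.7
  D: 0 + 2(320.5) = 641
  E: 0 + 1(77.79) = 77.79

261 mol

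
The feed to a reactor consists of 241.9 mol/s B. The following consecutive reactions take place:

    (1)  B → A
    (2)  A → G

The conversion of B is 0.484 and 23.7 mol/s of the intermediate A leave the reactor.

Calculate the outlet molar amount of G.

93.4 mol/s

Conversion of B: B consumed = 1ξ₁ = 0.484 × 241.9 → ξ₁ = 117.1 mol/s.
A balance: n_A = 0 + 1ξ₁ − 1ξ₂ = 23.7 → ξ₂ = (1·117.1 − 23.7)/1 = 93.38 mol/s.
Outlet amounts (n = n₀ + Σ ν·ξ):
  B: 241.9 − 1(117.1) = 124.8
  A: 0 + 1(117.1) − 1(93.38) = 23.7
  G: 0 + 1(93.38) = 93.38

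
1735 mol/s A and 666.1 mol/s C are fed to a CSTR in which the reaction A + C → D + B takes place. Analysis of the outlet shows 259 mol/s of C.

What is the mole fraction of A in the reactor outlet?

0.553

For C: n = n₀ − 1ξ → 259 = 666.1 − 1ξ, giving ξ = 407.1 mol/s.
Outlet amounts (n = n₀ + ν ξ):
  A: 1735 − 1(407.1) = 1328
  C: 666.1 − 1(407.1) = 259
  D: 0 + 1(407.1) = 407.1
  B: 0 + 1(407.1) = 407.1
Total out = 2401 mol/s; y_A = 1328 / 2401 = 0.553.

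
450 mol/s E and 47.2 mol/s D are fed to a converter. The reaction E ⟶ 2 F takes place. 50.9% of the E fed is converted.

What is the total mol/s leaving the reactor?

E reacted = 0.509 × 450 = 229.1 mol/s; ν_E = −1, so ξ = 229.1/1 = 229.1 mol/s.
Outlet amounts (n = n₀ + ν ξ):
  E: 450 − 1(229.1) = 220.9
  F: 0 + 2(229.1) = 458.1
  D: 47.2 (inert)
Total out = 220.9 + 458.1 + 47.2 = 726.2 mol/s.

726 mol/s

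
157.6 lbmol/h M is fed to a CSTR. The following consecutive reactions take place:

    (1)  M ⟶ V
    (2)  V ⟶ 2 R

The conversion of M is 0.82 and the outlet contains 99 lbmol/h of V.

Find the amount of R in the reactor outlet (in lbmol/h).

Conversion of M: M consumed = 1ξ₁ = 0.82 × 157.6 → ξ₁ = 129.2 lbmol/h.
V balance: n_V = 0 + 1ξ₁ − 1ξ₂ = 99 → ξ₂ = (1·129.2 − 99)/1 = 30.23 lbmol/h.
Outlet amounts (n = n₀ + Σ ν·ξ):
  M: 157.6 − 1(129.2) = 28.37
  V: 0 + 1(129.2) − 1(30.23) = 99
  R: 0 + 2(30.23) = 60.46

60.5 lbmol/h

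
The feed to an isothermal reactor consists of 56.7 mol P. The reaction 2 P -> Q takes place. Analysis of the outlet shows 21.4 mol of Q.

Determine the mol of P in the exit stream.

For Q: n = n₀ + 1ξ → 21.4 = 0 + 1ξ, giving ξ = 21.4 mol.
Outlet amounts (n = n₀ + ν ξ):
  P: 56.7 − 2(21.4) = 13.9
  Q: 0 + 1(21.4) = 21.4

13.9 mol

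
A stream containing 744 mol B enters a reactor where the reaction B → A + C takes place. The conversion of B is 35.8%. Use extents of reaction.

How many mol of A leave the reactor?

266 mol

B reacted = 0.358 × 744 = 266.4 mol; ν_B = −1, so ξ = 266.4/1 = 266.4 mol.
Outlet amounts (n = n₀ + ν ξ):
  B: 744 − 1(266.4) = 477.6
  A: 0 + 1(266.4) = 266.4
  C: 0 + 1(266.4) = 266.4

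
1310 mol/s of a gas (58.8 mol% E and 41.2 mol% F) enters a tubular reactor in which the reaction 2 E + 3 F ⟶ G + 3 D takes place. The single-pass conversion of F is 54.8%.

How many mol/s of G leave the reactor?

98.6 mol/s

F reacted = 0.548 × 539.7 = 295.8 mol/s; ν_F = −3, so ξ = 295.8/3 = 98.59 mol/s.
Outlet amounts (n = n₀ + ν ξ):
  E: 770.3 − 2(98.59) = 573.1
  F: 539.7 − 3(98.59) = 244
  G: 0 + 1(98.59) = 98.59
  D: 0 + 3(98.59) = 295.8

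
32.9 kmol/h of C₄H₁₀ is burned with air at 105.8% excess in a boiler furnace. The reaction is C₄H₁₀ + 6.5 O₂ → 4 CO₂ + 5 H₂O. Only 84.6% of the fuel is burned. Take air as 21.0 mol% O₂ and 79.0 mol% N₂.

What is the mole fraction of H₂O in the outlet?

0.0641

Stoichiometric O₂ = 6.5 × 32.9 = 213.8 kmol/h; O₂ fed = 213.8 × 2.058 = 440.1 kmol/h.
N₂ fed = 440.1 × 79/21 = 1656 kmol/h.
Fuel reacted = 0.846 × 32.9 → ξ = 27.83 kmol/h.
Outlet (n = n₀ + ν ξ):
  C₄H₁₀: 32.9 − 1(27.83) = 5.067
  O₂: 440.1 − 6.5(27.83) = 259.2
  N₂: 1656 (inert)
  CO₂: 0 + 4(27.83) = 111.3
  H₂O: 0 + 5(27.83) = 139.2
Total out = 2170 kmol/h; y_H₂O = 139.2 / 2170 = 0.06412.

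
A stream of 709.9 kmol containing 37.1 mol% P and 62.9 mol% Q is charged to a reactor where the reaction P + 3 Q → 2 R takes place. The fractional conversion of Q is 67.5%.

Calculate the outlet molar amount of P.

163 kmol

Q reacted = 0.675 × 446.5 = 301.4 kmol; ν_Q = −3, so ξ = 301.4/3 = 100.5 kmol.
Outlet amounts (n = n₀ + ν ξ):
  P: 263.4 − 1(100.5) = 162.9
  Q: 446.5 − 3(100.5) = 145.1
  R: 0 + 2(100.5) = 200.9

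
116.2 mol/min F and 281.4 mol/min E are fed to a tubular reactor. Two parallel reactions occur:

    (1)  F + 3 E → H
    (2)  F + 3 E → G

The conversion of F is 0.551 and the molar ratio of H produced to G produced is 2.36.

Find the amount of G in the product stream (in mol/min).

19.1 mol/min

Conversion of F: F consumed = 0.551 × 116.2 = 64.03 mol/min = 1ξ₁ + 1ξ₂.
Selectivity: 1ξ₁ / (1ξ₂) = 2.36 → ξ₁ = 2.36 ξ₂.
Substitute: (1·2.36 + 1) ξ₂ = 64.03 → ξ₂ = 19.06 mol/min, ξ₁ = 44.97 mol/min.
Outlet amounts (n = n₀ + Σ ν·ξ):
  F: 116.2 − 1(44.97) − 1(19.06) = 52.17
  E: 281.4 − 3(44.97) − 3(19.06) = 89.32
  H: 0 + 1(44.97) = 44.97
  G: 0 + 1(19.06) = 19.06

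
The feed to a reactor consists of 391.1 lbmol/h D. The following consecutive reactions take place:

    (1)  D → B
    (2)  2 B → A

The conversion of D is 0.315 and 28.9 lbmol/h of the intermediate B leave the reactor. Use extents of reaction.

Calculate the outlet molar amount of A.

Conversion of D: D consumed = 1ξ₁ = 0.315 × 391.1 → ξ₁ = 123.2 lbmol/h.
B balance: n_B = 0 + 1ξ₁ − 2ξ₂ = 28.9 → ξ₂ = (1·123.2 − 28.9)/2 = 47.15 lbmol/h.
Outlet amounts (n = n₀ + Σ ν·ξ):
  D: 391.1 − 1(123.2) = 267.9
  B: 0 + 1(123.2) − 2(47.15) = 28.9
  A: 0 + 1(47.15) = 47.15

47.1 lbmol/h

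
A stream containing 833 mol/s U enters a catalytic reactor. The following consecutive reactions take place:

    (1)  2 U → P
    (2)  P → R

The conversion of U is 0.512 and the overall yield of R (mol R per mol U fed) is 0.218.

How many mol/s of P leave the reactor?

31.7 mol/s

Conversion of U: U consumed = 2ξ₁ = 0.512 × 833 → ξ₁ = 213.2 mol/s.
Yield of R: 1ξ₂ / 833 = 0.218 → ξ₂ = 181.6 mol/s.
Outlet amounts (n = n₀ + Σ ν·ξ):
  U: 833 − 2(213.2) = 406.5
  P: 0 + 1(213.2) − 1(181.6) = 31.65
  R: 0 + 1(181.6) = 181.6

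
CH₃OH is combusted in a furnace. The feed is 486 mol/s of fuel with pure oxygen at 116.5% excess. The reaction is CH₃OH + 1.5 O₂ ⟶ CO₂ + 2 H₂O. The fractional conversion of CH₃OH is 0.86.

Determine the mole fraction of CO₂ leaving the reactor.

Stoichiometric O₂ = 1.5 × 486 = 729 mol/s; O₂ fed = 729 × 2.165 = 1578 mol/s.
Fuel reacted = 0.86 × 486 → ξ = 418 mol/s.
Outlet (n = n₀ + ν ξ):
  CH₃OH: 486 − 1(418) = 68.04
  O₂: 1578 − 1.5(418) = 951.3
  CO₂: 0 + 1(418) = 418
  H₂O: 0 + 2(418) = 835.9
Total out = 2273 mol/s; y_CO₂ = 418 / 2273 = 0.1839.

0.184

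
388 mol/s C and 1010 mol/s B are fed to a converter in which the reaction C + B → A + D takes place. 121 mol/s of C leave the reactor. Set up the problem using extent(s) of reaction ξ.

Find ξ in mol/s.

ξ = 267 mol/s

For C: n = n₀ − 1ξ → 121 = 388 − 1ξ, giving ξ = 267 mol/s.
Outlet amounts (n = n₀ + ν ξ):
  C: 388 − 1(267) = 121
  B: 1010 − 1(267) = 743
  A: 0 + 1(267) = 267
  D: 0 + 1(267) = 267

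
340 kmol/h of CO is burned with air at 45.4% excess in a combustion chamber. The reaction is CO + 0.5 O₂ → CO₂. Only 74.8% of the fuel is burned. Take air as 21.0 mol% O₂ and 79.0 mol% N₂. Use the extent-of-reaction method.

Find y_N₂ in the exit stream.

0.669

Stoichiometric O₂ = 0.5 × 340 = 170 kmol/h; O₂ fed = 170 × 1.454 = 247.2 kmol/h.
N₂ fed = 247.2 × 79/21 = 929.9 kmol/h.
Fuel reacted = 0.748 × 340 → ξ = 254.3 kmol/h.
Outlet (n = n₀ + ν ξ):
  CO: 340 − 1(254.3) = 85.68
  O₂: 247.2 − 0.5(254.3) = 120
  N₂: 929.9 (inert)
  CO₂: 0 + 1(254.3) = 254.3
Total out = 1390 kmol/h; y_N₂ = 929.9 / 1390 = 0.669.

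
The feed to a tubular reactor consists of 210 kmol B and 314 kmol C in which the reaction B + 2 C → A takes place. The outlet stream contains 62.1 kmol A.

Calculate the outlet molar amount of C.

For A: n = n₀ + 1ξ → 62.1 = 0 + 1ξ, giving ξ = 62.1 kmol.
Outlet amounts (n = n₀ + ν ξ):
  B: 210 − 1(62.1) = 147.9
  C: 314 − 2(62.1) = 189.8
  A: 0 + 1(62.1) = 62.1

190 kmol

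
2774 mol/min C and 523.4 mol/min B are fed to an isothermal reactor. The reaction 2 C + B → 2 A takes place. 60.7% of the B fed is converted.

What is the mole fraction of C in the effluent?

B reacted = 0.607 × 523.4 = 317.7 mol/min; ν_B = −1, so ξ = 317.7/1 = 317.7 mol/min.
Outlet amounts (n = n₀ + ν ξ):
  C: 2774 − 2(317.7) = 2139
  B: 523.4 − 1(317.7) = 205.7
  A: 0 + 2(317.7) = 635.4
Total out = 2980 mol/min; y_C = 2139 / 2980 = 0.7177.

0.718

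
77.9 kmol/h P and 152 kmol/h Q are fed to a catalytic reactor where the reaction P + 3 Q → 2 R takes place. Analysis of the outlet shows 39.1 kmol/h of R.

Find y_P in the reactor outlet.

0.306

For R: n = n₀ + 2ξ → 39.1 = 0 + 2ξ, giving ξ = 19.55 kmol/h.
Outlet amounts (n = n₀ + ν ξ):
  P: 77.9 − 1(19.55) = 58.35
  Q: 152 − 3(19.55) = 93.35
  R: 0 + 2(19.55) = 39.1
Total out = 190.8 kmol/h; y_P = 58.35 / 190.8 = 0.3058.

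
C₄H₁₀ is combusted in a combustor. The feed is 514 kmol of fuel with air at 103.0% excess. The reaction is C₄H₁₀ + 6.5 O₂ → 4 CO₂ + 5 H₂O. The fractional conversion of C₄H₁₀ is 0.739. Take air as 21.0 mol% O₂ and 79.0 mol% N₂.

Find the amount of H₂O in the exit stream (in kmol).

Stoichiometric O₂ = 6.5 × 514 = 3341 kmol; O₂ fed = 3341 × 2.030 = 6782 kmol.
N₂ fed = 6782 × 79/21 = 25510 kmol.
Fuel reacted = 0.739 × 514 → ξ = 379.8 kmol.
Outlet (n = n₀ + ν ξ):
  C₄H₁₀: 514 − 1(379.8) = 134.2
  O₂: 6782 − 6.5(379.8) = 4313
  N₂: 25510 (inert)
  CO₂: 0 + 4(379.8) = 1519
  H₂O: 0 + 5(379.8) = 1899

1900 kmol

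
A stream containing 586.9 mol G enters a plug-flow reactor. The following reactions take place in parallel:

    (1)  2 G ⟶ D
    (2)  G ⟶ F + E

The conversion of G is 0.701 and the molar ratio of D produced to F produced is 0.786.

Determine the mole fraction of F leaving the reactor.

Conversion of G: G consumed = 0.701 × 586.9 = 411.4 mol = 2ξ₁ + 1ξ₂.
Selectivity: 1ξ₁ / (1ξ₂) = 0.786 → ξ₁ = 0.786 ξ₂.
Substitute: (2·0.786 + 1) ξ₂ = 411.4 → ξ₂ = 160 mol, ξ₁ = 125.7 mol.
Outlet amounts (n = n₀ + Σ ν·ξ):
  G: 586.9 − 2(125.7) − 1(160) = 175.5
  D: 0 + 1(125.7) = 125.7
  F: 0 + 1(160) = 160
  E: 0 + 1(160) = 160
Total out = 621.1 mol; y_F = 160 / 621.1 = 0.2575.

0.258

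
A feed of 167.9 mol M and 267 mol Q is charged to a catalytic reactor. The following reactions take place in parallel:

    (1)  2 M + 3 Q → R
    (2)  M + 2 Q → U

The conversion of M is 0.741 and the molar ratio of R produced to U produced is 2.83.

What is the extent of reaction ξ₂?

Conversion of M: M consumed = 0.741 × 167.9 = 124.4 mol = 2ξ₁ + 1ξ₂.
Selectivity: 1ξ₁ / (1ξ₂) = 2.83 → ξ₁ = 2.83 ξ₂.
Substitute: (2·2.83 + 1) ξ₂ = 124.4 → ξ₂ = 18.68 mol, ξ₁ = 52.87 mol.
Outlet amounts (n = n₀ + Σ ν·ξ):
  M: 167.9 − 2(52.87) − 1(18.68) = 43.49
  Q: 267 − 3(52.87) − 2(18.68) = 71.04
  R: 0 + 1(52.87) = 52.87
  U: 0 + 1(18.68) = 18.68

ξ₂ = 18.7 mol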